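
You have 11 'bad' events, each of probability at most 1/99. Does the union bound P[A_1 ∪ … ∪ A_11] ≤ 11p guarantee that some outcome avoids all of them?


Union bound: P[∪_{i=1}^{11} A_i] ≤ Σ_i P[A_i] ≤ 11·p = 11·(1/99) = 1/9.
Numerically: 1/9 ≈ 0.1111111.
Is 1/9 < 1? YES.
Since P[∪ A_i] ≤ 1/9 < 1, the complement has P[∩ A_i^c] ≥ 1 − 1/9 = 8/9 > 0, so some outcome avoids every A_i.

11·p = 1/9 ≈ 0.1111111; existence CERTIFIED by the union bound.


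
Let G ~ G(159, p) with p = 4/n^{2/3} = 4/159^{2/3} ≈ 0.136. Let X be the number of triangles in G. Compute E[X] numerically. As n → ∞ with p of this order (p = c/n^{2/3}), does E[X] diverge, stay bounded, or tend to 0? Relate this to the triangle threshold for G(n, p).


Number of potential triangles: C(159, 3) = 657359.
Each occurs with probability p³ ≈ (0.136)³ ≈ 2.53155e-03.
By linearity: E[X] = C(159, 3)·p³ ≈ 657359 · 2.53155e-03 ≈ 1664.134.
Since α = 2/3 < 1, p = c/n^{2/3} ≫ 1/n is above the triangle threshold p ~ 1/n. Asymptotically E[X] ~ (c³/6)·n^{3(1−α)} = (4³/6)·n^{1} → ∞; triangles are abundant w.h.p.

E[X] ≈ 1664.134; in regime p = Θ(1/n^{2/3}) E[X] diverges (above the triangle threshold p ~ 1/n).


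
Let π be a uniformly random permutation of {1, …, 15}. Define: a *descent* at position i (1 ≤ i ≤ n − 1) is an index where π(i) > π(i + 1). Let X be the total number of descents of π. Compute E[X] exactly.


Write X = Σ X_I over i = 1, …, 14, with X_I the indicator of one descent.
There are 14 indicators.
For each fixed i, the pair (π(i), π(i+1)) is a uniformly random ordered pair of distinct values from {1, …, 15}; by symmetry P[π(i) > π(i+1)] = 1/2.
By linearity: E[X] = 14 · (1/2) = (15 − 1) · (1/2) = 7 ≈ 7.000.

E[X] = 7 = 7.000.


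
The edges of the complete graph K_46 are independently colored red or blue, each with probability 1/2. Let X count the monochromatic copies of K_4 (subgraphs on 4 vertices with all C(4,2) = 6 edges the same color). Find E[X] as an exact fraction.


Let X = Σ_S X_S over the C(46, 4) = 163185 subsets S of size 4, where X_S = 1 if the K_4 on S is monochromatic.
For a fixed S, the K_4 on S has C(4, 2) = 6 edges. P[all 6 edges red] = (1/2)^6, and likewise for blue, so P[monochromatic] = 2·(1/2)^6 = 2^{1 − 6} = 1/32.
Summing: E[X] = C(46, 4) · 2^{1 − 6} = 163185 · 1/32 = 163185/32.
Numerically: E[X] ≈ 5099.5312.

E[X] = C(46,4)·2^(1−C(4,2)) = 163185/32 ≈ 5099.5312.


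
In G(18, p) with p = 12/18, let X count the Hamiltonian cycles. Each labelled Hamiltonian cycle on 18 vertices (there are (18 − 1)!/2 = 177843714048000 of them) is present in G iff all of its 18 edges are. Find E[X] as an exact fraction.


K_18 has (18 − 1)!/2 = 177843714048000 labelled Hamiltonian cycles.
For each such Hamiltonian cycle H, let X_H = 1 if all 18 edges of H are present in G. Then P[X_H = 1] = p^{18} = (2/3)^{18} = 262144/387420489.
By linearity: E[X] = Σ_H E[X_H] = 177843714048000 · p^{18} = 177843714048000 · 262144/387420489 = 63951526166528000/531441.
Numerically: E[X] ≈ 1.203e+11.

E[X] = 177843714048000 · (2/3)^{18} = 63951526166528000/531441 ≈ 1.203e+11.


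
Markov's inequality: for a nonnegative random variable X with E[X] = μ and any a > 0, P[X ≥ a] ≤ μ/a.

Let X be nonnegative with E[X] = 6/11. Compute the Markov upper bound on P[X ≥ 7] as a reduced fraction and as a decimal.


μ = E[X] = 6/11, a = 7.
Markov: P[X ≥ 7] ≤ μ/a = (6/11)/7 = 6/77.
Numerically: ≈ 0.078.
(Since a = 7 > μ = 0.545, the bound 6/77 is < 1 and informative.)

P[X ≥ 7] ≤ 6/77 ≈ 0.078.


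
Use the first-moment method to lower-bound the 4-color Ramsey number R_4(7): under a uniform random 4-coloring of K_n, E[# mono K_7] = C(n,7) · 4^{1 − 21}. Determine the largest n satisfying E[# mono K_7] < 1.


We need C(n, 7) · 4^{1 − 21} < 1, i.e. C(n, 7) < 4^{21 − 1} = 1099511627776.
Check values of n near the boundary:
  n = 174: C(174, 7) = 847879782984; 847879782984 < 1099511627776? YES
  n = 175: C(175, 7) = 883208107275; 883208107275 < 1099511627776? YES
  n = 176: C(176, 7) = 919790691600; 919790691600 < 1099511627776? YES
  n = 177: C(177, 7) = 957664425960; 957664425960 < 1099511627776? YES
  n = 178: C(178, 7) = 996867063280; 996867063280 < 1099511627776? YES
  n = 179: C(179, 7) = 1037437234460; 1037437234460 < 1099511627776? YES
  n = 180: C(180, 7) = 1079414463600; 1079414463600 < 1099511627776? YES
  n = 181: C(181, 7) = 1122839183400; 1122839183400 < 1099511627776? NO
The largest n with C(n, 7) < 1099511627776 is n = 180 (where E[X] = 67463403975/68719476736 ≈ 0.981722). Hence R_4(7) > 180, i.e. R_4(7) ≥ 181.

Largest n = 180; hence R_4(7) > 180.


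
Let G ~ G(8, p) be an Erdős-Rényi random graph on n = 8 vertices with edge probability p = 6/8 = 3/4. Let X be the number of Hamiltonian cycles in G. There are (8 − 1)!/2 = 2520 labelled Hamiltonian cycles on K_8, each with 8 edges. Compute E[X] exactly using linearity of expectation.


K_8 has (8 − 1)!/2 = 2520 labelled Hamiltonian cycles.
For each such Hamiltonian cycle H, let X_H = 1 if all 8 edges of H are present in G. Then P[X_H = 1] = p^{8} = (3/4)^{8} = 6561/65536.
By linearity: E[X] = Σ_H E[X_H] = 2520 · p^{8} = 2520 · 6561/65536 = 2066715/8192.
Numerically: E[X] ≈ 252.28.

E[X] = 2520 · (3/4)^{8} = 2066715/8192 ≈ 252.28.


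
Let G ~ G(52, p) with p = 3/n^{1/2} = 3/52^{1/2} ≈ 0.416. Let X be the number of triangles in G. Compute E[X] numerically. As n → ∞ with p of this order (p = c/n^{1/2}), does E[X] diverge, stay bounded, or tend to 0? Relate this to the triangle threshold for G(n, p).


Number of potential triangles: C(52, 3) = 22100.
Each occurs with probability p³ ≈ (0.416)³ ≈ 7.20044e-02.
By linearity: E[X] = C(52, 3)·p³ ≈ 22100 · 7.20044e-02 ≈ 1591.296.
Since α = 1/2 < 1, p = c/n^{1/2} ≫ 1/n is above the triangle threshold p ~ 1/n. Asymptotically E[X] ~ (c³/6)·n^{3(1−α)} = (3³/6)·n^{1.5} → ∞; triangles are abundant w.h.p.

E[X] ≈ 1591.296; in regime p = Θ(1/n^{1/2}) E[X] diverges (above the triangle threshold p ~ 1/n).


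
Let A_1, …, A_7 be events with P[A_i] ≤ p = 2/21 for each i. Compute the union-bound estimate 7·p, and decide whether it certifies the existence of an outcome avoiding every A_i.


Union bound: P[∪_{i=1}^{7} A_i] ≤ Σ_i P[A_i] ≤ 7·p = 7·(2/21) = 2/3.
Numerically: 2/3 ≈ 0.66667.
Is 2/3 < 1? YES.
Since P[∪ A_i] ≤ 2/3 < 1, the complement has P[∩ A_i^c] ≥ 1 − 2/3 = 1/3 > 0, so some outcome avoids every A_i.

7·p = 2/3 ≈ 0.66667; existence CERTIFIED by the union bound.


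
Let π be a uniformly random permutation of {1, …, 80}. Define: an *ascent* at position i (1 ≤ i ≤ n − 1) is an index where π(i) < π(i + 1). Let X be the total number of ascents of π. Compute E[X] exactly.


Write X = Σ X_I over i = 1, …, 79, with X_I the indicator of one ascent.
There are 79 indicators.
For each fixed i, the pair (π(i), π(i+1)) is a uniformly random ordered pair of distinct values from {1, …, 80}; by symmetry P[π(i) < π(i+1)] = 1/2.
By linearity: E[X] = 79 · (1/2) = (80 − 1) · (1/2) = 79/2 ≈ 39.500.

E[X] = 79/2 = 39.500.


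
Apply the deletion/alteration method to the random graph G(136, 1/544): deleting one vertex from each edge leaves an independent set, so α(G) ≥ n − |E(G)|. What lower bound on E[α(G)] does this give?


E[|E(G)|] = C(136, 2)·p = 9180 · (1/544) = 135/8.
E[α(G)] ≥ n − E[|E(G)|] = 136 − 135/8 = 953/8.
Numerically: ≈ 119.125.
(This is only a lower bound; the true E[α(G)] may be larger.)

E[α(G)] ≥ 953/8 ≈ 119.125.


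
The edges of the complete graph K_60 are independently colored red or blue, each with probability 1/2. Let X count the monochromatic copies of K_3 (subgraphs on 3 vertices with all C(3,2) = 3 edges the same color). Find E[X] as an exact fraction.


Let X = Σ_S X_S over the C(60, 3) = 34220 subsets S of size 3, where X_S = 1 if the K_3 on S is monochromatic.
For a fixed S, the K_3 on S has C(3, 2) = 3 edges. P[all 3 edges red] = (1/2)^3, and likewise for blue, so P[monochromatic] = 2·(1/2)^3 = 2^{1 − 3} = 1/4.
Summing: E[X] = C(60, 3) · 2^{1 − 3} = 34220 · 1/4 = 8555.
Numerically: E[X] ≈ 8555.000.

E[X] = C(60,3)·2^(1−C(3,2)) = 8555 ≈ 8555.000.


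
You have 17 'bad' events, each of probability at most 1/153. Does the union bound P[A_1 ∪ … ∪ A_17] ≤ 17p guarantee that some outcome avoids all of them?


Union bound: P[∪_{i=1}^{17} A_i] ≤ Σ_i P[A_i] ≤ 17·p = 17·(1/153) = 1/9.
Numerically: 1/9 ≈ 0.1111.
Is 1/9 < 1? YES.
Since P[∪ A_i] ≤ 1/9 < 1, the complement has P[∩ A_i^c] ≥ 1 − 1/9 = 8/9 > 0, so some outcome avoids every A_i.

17·p = 1/9 ≈ 0.1111; existence CERTIFIED by the union bound.


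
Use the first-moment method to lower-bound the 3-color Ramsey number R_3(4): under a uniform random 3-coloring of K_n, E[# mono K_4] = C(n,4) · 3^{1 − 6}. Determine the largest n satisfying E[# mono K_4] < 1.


We need C(n, 4) · 3^{1 − 6} < 1, i.e. C(n, 4) < 3^{6 − 1} = 243.
Check values of n near the boundary:
  n = 6: C(6, 4) = 15; 15 < 243? YES
  n = 7: C(7, 4) = 35; 35 < 243? YES
  n = 8: C(8, 4) = 70; 70 < 243? YES
  n = 9: C(9, 4) = 126; 126 < 243? YES
  n = 10: C(10, 4) = 210; 210 < 243? YES
  n = 11: C(11, 4) = 330; 330 < 243? NO
  n = 12: C(12, 4) = 495; 495 < 243? NO
  n = 13: C(13, 4) = 715; 715 < 243? NO
The largest n with C(n, 4) < 243 is n = 10 (where E[X] = 70/81 ≈ 0.86420). Hence R_3(4) > 10, i.e. R_3(4) ≥ 11.

Largest n = 10; hence R_3(4) > 10.


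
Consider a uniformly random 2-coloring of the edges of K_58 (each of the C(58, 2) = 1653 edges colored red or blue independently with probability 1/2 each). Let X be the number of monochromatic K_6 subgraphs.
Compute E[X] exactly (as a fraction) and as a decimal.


Let X = Σ_S X_S over the C(58, 6) = 40475358 subsets S of size 6, where X_S = 1 if the K_6 on S is monochromatic.
For a fixed S, the K_6 on S has C(6, 2) = 15 edges. P[all 15 edges red] = (1/2)^15, and likewise for blue, so P[monochromatic] = 2·(1/2)^15 = 2^{1 − 15} = 1/16384.
Summing: E[X] = C(58, 6) · 2^{1 − 15} = 40475358 · 1/16384 = 20237679/8192.
Numerically: E[X] ≈ 2470.420.

E[X] = C(58,6)·2^(1−C(6,2)) = 20237679/8192 ≈ 2470.420.


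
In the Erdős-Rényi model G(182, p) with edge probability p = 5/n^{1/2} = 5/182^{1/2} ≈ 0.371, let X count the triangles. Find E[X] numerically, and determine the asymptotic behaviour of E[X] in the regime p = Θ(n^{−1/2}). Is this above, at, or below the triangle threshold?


Number of potential triangles: C(182, 3) = 988260.
Each occurs with probability p³ ≈ (0.371)³ ≈ 5.09100e-02.
By linearity: E[X] = C(182, 3)·p³ ≈ 988260 · 5.09100e-02 ≈ 50312.297.
Since α = 1/2 < 1, p = c/n^{1/2} ≫ 1/n is above the triangle threshold p ~ 1/n. Asymptotically E[X] ~ (c³/6)·n^{3(1−α)} = (5³/6)·n^{1.5} → ∞; triangles are abundant w.h.p.

E[X] ≈ 50312.297; in regime p = Θ(1/n^{1/2}) E[X] diverges (above the triangle threshold p ~ 1/n).


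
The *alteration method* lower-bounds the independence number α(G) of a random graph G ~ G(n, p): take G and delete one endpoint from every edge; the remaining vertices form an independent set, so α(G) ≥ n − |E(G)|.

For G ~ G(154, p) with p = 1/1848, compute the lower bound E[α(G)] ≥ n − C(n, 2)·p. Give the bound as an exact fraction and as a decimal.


E[|E(G)|] = C(154, 2)·p = 11781 · (1/1848) = 51/8.
E[α(G)] ≥ n − E[|E(G)|] = 154 − 51/8 = 1181/8.
Numerically: ≈ 147.625.
(This is only a lower bound; the true E[α(G)] may be larger.)

E[α(G)] ≥ 1181/8 ≈ 147.625.


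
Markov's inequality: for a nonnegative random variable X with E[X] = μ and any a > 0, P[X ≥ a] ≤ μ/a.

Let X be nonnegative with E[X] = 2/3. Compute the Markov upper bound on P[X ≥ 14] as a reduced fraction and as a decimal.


μ = E[X] = 2/3, a = 14.
Markov: P[X ≥ 14] ≤ μ/a = (2/3)/14 = 1/21.
Numerically: ≈ 0.048.
(Since a = 14 > μ = 0.667, the bound 1/21 is < 1 and informative.)

P[X ≥ 14] ≤ 1/21 ≈ 0.048.


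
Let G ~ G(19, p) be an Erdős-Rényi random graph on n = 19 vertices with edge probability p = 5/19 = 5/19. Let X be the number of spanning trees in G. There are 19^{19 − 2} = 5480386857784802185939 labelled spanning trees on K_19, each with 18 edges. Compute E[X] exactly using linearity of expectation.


K_19 has 19^{19 − 2} = 5480386857784802185939 labelled spanning trees.
For each such spanning tree H, let X_H = 1 if all 18 edges of H are present in G. Then P[X_H = 1] = p^{18} = (5/19)^{18} = 3814697265625/104127350297911241532841.
By linearity: E[X] = Σ_H E[X_H] = 5480386857784802185939 · p^{18} = 5480386857784802185939 · 3814697265625/104127350297911241532841 = 3814697265625/19.
Numerically: E[X] ≈ 2.00774e+11.

E[X] = 5480386857784802185939 · (5/19)^{18} = 3814697265625/19 ≈ 2.00774e+11.


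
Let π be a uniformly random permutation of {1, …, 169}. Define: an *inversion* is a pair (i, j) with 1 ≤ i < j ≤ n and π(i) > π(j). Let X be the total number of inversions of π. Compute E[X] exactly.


Write X = Σ X_I over the C(169, 2) = 14196 pairs i < j, with X_I the indicator of one inversion.
There are 14196 indicators.
For each fixed pair i < j, the values π(i) and π(j) are two distinct elements of {1, …, 169} in uniformly random order; by symmetry P[π(i) > π(j)] = 1/2.
By linearity: E[X] = 14196 · (1/2) = C(169, 2) · (1/2) = 14196/2 = 7098 ≈ 7098.000.

E[X] = 7098 = 7098.000.


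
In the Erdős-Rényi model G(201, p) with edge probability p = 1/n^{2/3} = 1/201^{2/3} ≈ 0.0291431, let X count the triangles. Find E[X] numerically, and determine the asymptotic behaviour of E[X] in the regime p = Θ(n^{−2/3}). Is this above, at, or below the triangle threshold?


Number of potential triangles: C(201, 3) = 1333300.
Each occurs with probability p³ ≈ (0.0291431)³ ≈ 2.47518626e-05.
By linearity: E[X] = C(201, 3)·p³ ≈ 1333300 · 2.47518626e-05 ≈ 33.001658.
Since α = 2/3 < 1, p = c/n^{2/3} ≫ 1/n is above the triangle threshold p ~ 1/n. Asymptotically E[X] ~ (c³/6)·n^{3(1−α)} = (1³/6)·n^{1} → ∞; triangles are abundant w.h.p.

E[X] ≈ 33.001658; in regime p = Θ(1/n^{2/3}) E[X] diverges (above the triangle threshold p ~ 1/n).


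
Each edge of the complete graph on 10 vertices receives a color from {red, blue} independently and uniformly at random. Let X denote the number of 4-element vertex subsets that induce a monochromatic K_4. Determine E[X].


Let X = Σ_S X_S over the C(10, 4) = 210 subsets S of size 4, where X_S = 1 if the K_4 on S is monochromatic.
For a fixed S, the K_4 on S has C(4, 2) = 6 edges. P[all 6 edges red] = (1/2)^6, and likewise for blue, so P[monochromatic] = 2·(1/2)^6 = 2^{1 − 6} = 1/32.
By linearity of expectation: E[X] = C(10, 4) · 2^{1 − 6} = 210 · 1/32 = 105/16.
Numerically: E[X] ≈ 6.562500.

E[X] = C(10,4)·2^(1−C(4,2)) = 105/16 ≈ 6.562500.


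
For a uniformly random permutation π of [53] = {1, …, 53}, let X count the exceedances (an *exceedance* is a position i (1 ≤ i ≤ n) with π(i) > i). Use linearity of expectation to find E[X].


Write X = Σ_{i=1}^{53} X_i, where X_i = 1_{π(i) > i}.
For each fixed i, π(i) is uniform over {1, …, 53} (marginal of a uniform permutation), so P[π(i) > i] = (n − i)/n. Summing: Σ_{i=1}^{53} (n − i)/n = (0 + 1 + … + 52)/53 = 53(53 − 1)/(2·53) = (53 − 1)/2.
Hence E[X] = Σ_{i=1}^{53} (53 − i)/53 = 26 ≈ 26.000.

E[X] = 26 = 26.000.


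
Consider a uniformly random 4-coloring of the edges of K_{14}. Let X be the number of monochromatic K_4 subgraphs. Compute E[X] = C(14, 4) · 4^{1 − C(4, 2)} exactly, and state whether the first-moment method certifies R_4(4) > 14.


E[X] = C(14, 4) · 4^{1 − 6} = 1001 · 4^{−5} = 1001/1024.
As a reduced fraction: E[X] = 1001/1024 ≈ 0.9775391.
Is E[X] < 1? YES.
Since E[X] < 1, there exists a 4-coloring of K_{14} with no monochromatic K_4; hence R_4(4) > 14.

E[X] = 1001/1024 ≈ 0.9775391; E[X] < 1, so R_4(4) > 14.


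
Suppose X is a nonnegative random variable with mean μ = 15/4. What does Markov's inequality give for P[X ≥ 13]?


μ = E[X] = 15/4, a = 13.
Markov: P[X ≥ 13] ≤ μ/a = (15/4)/13 = 15/52.
Numerically: ≈ 0.288462.
(Since a = 13 > μ = 3.750000, the bound 15/52 is < 1 and informative.)

P[X ≥ 13] ≤ 15/52 ≈ 0.288462.


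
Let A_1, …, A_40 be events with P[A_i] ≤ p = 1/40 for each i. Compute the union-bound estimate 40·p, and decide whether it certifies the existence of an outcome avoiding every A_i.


Union bound: P[∪_{i=1}^{40} A_i] ≤ Σ_i P[A_i] ≤ 40·p = 40·(1/40) = 1.
Numerically: 1 ≈ 1.000000.
Is 1 < 1? NO.
Since the bound 1 is ≥ 1, the union bound is uninformative here; it does NOT by itself certify existence.

40·p = 1 ≈ 1.000000; existence NOT certified by the union bound.


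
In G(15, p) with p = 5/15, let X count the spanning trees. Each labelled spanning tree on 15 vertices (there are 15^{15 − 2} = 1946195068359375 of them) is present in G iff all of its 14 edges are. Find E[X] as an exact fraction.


K_15 has 15^{15 − 2} = 1946195068359375 labelled spanning trees.
For each such spanning tree H, let X_H = 1 if all 14 edges of H are present in G. Then P[X_H = 1] = p^{14} = (1/3)^{14} = 1/4782969.
Summing the indicators: E[X] = Σ_H E[X_H] = 1946195068359375 · p^{14} = 1946195068359375 · 1/4782969 = 1220703125/3.
Numerically: E[X] ≈ 4.069e+08.

E[X] = 1946195068359375 · (1/3)^{14} = 1220703125/3 ≈ 4.069e+08.


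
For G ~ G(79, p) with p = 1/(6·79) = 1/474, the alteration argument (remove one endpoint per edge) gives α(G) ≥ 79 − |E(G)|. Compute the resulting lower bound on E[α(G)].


E[|E(G)|] = C(79, 2)·p = 3081 · (1/474) = 13/2.
E[α(G)] ≥ n − E[|E(G)|] = 79 − 13/2 = 145/2.
Numerically: ≈ 72.5000.
(This is only a lower bound; the true E[α(G)] may be larger.)

E[α(G)] ≥ 145/2 ≈ 72.5000.


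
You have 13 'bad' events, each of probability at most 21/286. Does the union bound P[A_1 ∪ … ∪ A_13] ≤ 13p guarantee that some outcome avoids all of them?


Union bound: P[∪_{i=1}^{13} A_i] ≤ Σ_i P[A_i] ≤ 13·p = 13·(21/286) = 21/22.
Numerically: 21/22 ≈ 0.954545.
Is 21/22 < 1? YES.
Since P[∪ A_i] ≤ 21/22 < 1, the complement has P[∩ A_i^c] ≥ 1 − 21/22 = 1/22 > 0, so some outcome avoids every A_i.

13·p = 21/22 ≈ 0.954545; existence CERTIFIED by the union bound.


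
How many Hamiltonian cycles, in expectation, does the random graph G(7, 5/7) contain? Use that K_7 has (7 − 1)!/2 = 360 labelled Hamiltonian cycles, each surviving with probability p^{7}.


K_7 has (7 − 1)!/2 = 360 labelled Hamiltonian cycles.
For each such Hamiltonian cycle H, let X_H = 1 if all 7 edges of H are present in G. Then P[X_H = 1] = p^{7} = (5/7)^{7} = 78125/823543.
By linearity of expectation: E[X] = Σ_H E[X_H] = 360 · p^{7} = 360 · 78125/823543 = 28125000/823543.
Numerically: E[X] ≈ 34.15.

E[X] = 360 · (5/7)^{7} = 28125000/823543 ≈ 34.15.


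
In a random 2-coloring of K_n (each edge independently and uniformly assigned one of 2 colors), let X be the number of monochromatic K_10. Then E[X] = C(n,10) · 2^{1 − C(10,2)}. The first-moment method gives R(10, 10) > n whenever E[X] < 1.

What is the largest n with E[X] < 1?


We need C(n, 10) · 2^{1 − 45} < 1, i.e. C(n, 10) < 2^{45 − 1} = 17592186044416.
Check values of n near the boundary:
  n = 97: C(97, 10) = 12576469727536; 12576469727536 < 17592186044416? YES
  n = 98: C(98, 10) = 14005614014756; 14005614014756 < 17592186044416? YES
  n = 99: C(99, 10) = 15579278510796; 15579278510796 < 17592186044416? YES
  n = 100: C(100, 10) = 17310309456440; 17310309456440 < 17592186044416? YES
  n = 101: C(101, 10) = 19212541264840; 19212541264840 < 17592186044416? NO
  n = 102: C(102, 10) = 21300860967540; 21300860967540 < 17592186044416? NO
The largest n with C(n, 10) < 17592186044416 is n = 100 (where E[X] = 2163788682055/2199023255552 ≈ 0.984). Hence R(10, 10) > 100, i.e. R(10, 10) ≥ 101.

Largest n = 100; hence R(10, 10) > 100.


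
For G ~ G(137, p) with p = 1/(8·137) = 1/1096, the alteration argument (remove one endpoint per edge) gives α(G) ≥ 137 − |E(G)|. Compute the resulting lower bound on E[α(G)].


E[|E(G)|] = C(137, 2)·p = 9316 · (1/1096) = 17/2.
E[α(G)] ≥ n − E[|E(G)|] = 137 − 17/2 = 257/2.
Numerically: ≈ 128.500.
(This is only a lower bound; the true E[α(G)] may be larger.)

E[α(G)] ≥ 257/2 ≈ 128.500.


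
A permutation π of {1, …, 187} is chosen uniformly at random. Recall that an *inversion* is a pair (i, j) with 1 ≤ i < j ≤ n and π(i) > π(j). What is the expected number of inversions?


Write X = Σ X_I over the C(187, 2) = 17391 pairs i < j, with X_I the indicator of one inversion.
There are 17391 indicators.
For each fixed pair i < j, the values π(i) and π(j) are two distinct elements of {1, …, 187} in uniformly random order; by symmetry P[π(i) > π(j)] = 1/2.
By linearity: E[X] = 17391 · (1/2) = C(187, 2) · (1/2) = 17391/2 = 17391/2 ≈ 8695.50000.

E[X] = 17391/2 = 8695.50000.


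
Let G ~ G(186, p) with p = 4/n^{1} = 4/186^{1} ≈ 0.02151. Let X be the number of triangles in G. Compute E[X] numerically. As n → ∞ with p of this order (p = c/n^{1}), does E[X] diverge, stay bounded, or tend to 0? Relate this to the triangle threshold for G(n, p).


Number of potential triangles: C(186, 3) = 1055240.
Each occurs with probability p³ ≈ (0.02151)³ ≈ 9.945833e-06.
By linearity: E[X] = C(186, 3)·p³ ≈ 1055240 · 9.945833e-06 ≈ 10.4952.
Here α = 1, so p = 4/n is exactly at the triangle threshold p ~ 1/n. Asymptotically E[X] → c³/6 = 4³/6 = 32/3 ≈ 10.6667, a bounded constant. In this regime the triangle count is asymptotically Poisson(c³/6).

E[X] ≈ 10.4952; in regime p = Θ(1/n^{1}) E[X] stays bounded (at the triangle threshold p ~ 1/n).


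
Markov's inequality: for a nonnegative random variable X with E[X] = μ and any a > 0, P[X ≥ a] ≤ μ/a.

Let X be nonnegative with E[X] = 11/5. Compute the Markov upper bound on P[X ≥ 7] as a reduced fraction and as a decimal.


μ = E[X] = 11/5, a = 7.
Markov: P[X ≥ 7] ≤ μ/a = (11/5)/7 = 11/35.
Numerically: ≈ 0.3143.
(Since a = 7 > μ = 2.2000, the bound 11/35 is < 1 and informative.)

P[X ≥ 7] ≤ 11/35 ≈ 0.3143.


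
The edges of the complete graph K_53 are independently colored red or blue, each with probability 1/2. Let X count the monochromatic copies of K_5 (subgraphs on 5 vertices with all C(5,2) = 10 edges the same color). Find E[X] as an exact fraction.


Let X = Σ_S X_S over the C(53, 5) = 2869685 subsets S of size 5, where X_S = 1 if the K_5 on S is monochromatic.
For a fixed S, the K_5 on S has C(5, 2) = 10 edges. P[all 10 edges red] = (1/2)^10, and likewise for blue, so P[monochromatic] = 2·(1/2)^10 = 2^{1 − 10} = 1/512.
Summing: E[X] = C(53, 5) · 2^{1 − 10} = 2869685 · 1/512 = 2869685/512.
Numerically: E[X] ≈ 5604.8535.

E[X] = C(53,5)·2^(1−C(5,2)) = 2869685/512 ≈ 5604.8535.


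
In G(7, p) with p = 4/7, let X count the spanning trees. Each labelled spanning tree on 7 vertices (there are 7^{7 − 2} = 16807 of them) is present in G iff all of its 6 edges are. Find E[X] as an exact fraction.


K_7 has 7^{7 − 2} = 16807 labelled spanning trees.
For each such spanning tree H, let X_H = 1 if all 6 edges of H are present in G. Then P[X_H = 1] = p^{6} = (4/7)^{6} = 4096/117649.
By linearity: E[X] = Σ_H E[X_H] = 16807 · p^{6} = 16807 · 4096/117649 = 4096/7.
Numerically: E[X] ≈ 585.1.

E[X] = 16807 · (4/7)^{6} = 4096/7 ≈ 585.1.


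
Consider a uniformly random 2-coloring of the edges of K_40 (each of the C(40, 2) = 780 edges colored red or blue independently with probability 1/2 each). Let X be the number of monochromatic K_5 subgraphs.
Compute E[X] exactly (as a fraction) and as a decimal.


Let X = Σ_S X_S over the C(40, 5) = 658008 subsets S of size 5, where X_S = 1 if the K_5 on S is monochromatic.
For a fixed S, the K_5 on S has C(5, 2) = 10 edges. P[all 10 edges red] = (1/2)^10, and likewise for blue, so P[monochromatic] = 2·(1/2)^10 = 2^{1 − 10} = 1/512.
By linearity: E[X] = C(40, 5) · 2^{1 − 10} = 658008 · 1/512 = 82251/64.
Numerically: E[X] ≈ 1285.172.

E[X] = C(40,5)·2^(1−C(5,2)) = 82251/64 ≈ 1285.172.


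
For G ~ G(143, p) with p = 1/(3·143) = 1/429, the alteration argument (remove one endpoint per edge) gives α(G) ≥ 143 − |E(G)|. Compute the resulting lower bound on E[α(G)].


E[|E(G)|] = C(143, 2)·p = 10153 · (1/429) = 71/3.
E[α(G)] ≥ n − E[|E(G)|] = 143 − 71/3 = 358/3.
Numerically: ≈ 119.33333.
(This is only a lower bound; the true E[α(G)] may be larger.)

E[α(G)] ≥ 358/3 ≈ 119.33333.


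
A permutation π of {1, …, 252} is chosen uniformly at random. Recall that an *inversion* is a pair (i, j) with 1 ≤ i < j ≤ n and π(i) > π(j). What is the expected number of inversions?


Write X = Σ X_I over the C(252, 2) = 31626 pairs i < j, with X_I the indicator of one inversion.
There are 31626 indicators.
For each fixed pair i < j, the values π(i) and π(j) are two distinct elements of {1, …, 252} in uniformly random order; by symmetry P[π(i) > π(j)] = 1/2.
By linearity: E[X] = 31626 · (1/2) = C(252, 2) · (1/2) = 31626/2 = 15813 ≈ 15813.00000.

E[X] = 15813 = 15813.00000.


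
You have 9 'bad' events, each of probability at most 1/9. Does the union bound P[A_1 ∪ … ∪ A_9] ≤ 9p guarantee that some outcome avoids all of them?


Union bound: P[∪_{i=1}^{9} A_i] ≤ Σ_i P[A_i] ≤ 9·p = 9·(1/9) = 1.
Numerically: 1 ≈ 1.000.
Is 1 < 1? NO.
Since the bound 1 is ≥ 1, the union bound is uninformative here; it does NOT by itself certify existence.

9·p = 1 ≈ 1.000; existence NOT certified by the union bound.


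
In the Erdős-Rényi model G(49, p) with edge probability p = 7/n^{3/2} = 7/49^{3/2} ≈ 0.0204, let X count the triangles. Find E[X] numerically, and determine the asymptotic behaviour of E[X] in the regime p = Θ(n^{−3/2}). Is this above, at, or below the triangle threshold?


Number of potential triangles: C(49, 3) = 18424.
Each occurs with probability p³ ≈ (0.0204)³ ≈ 8.49986e-06.
By linearity: E[X] = C(49, 3)·p³ ≈ 18424 · 8.49986e-06 ≈ 0.157.
Since α = 3/2 > 1, p = c/n^{3/2} = o(1/n) is below the triangle threshold p ~ 1/n. Asymptotically E[X] ~ (c³/6)·n^{3(1−α)} = (7³/6)·n^{-1.5} → 0, so by Markov's inequality G has no triangles w.h.p.

E[X] ≈ 0.157; in regime p = Θ(1/n^{3/2}) E[X] tends to 0 (below the triangle threshold p ~ 1/n).


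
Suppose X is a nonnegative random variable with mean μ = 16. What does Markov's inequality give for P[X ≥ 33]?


μ = E[X] = 16, a = 33.
Markov: P[X ≥ 33] ≤ μ/a = (16)/33 = 16/33.
Numerically: ≈ 0.484848.
(Since a = 33 > μ = 16.000000, the bound 16/33 is < 1 and informative.)

P[X ≥ 33] ≤ 16/33 ≈ 0.484848.


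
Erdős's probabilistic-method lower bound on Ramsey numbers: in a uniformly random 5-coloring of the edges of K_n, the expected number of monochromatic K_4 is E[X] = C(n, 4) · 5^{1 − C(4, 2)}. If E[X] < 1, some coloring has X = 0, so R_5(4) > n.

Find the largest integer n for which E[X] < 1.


We need C(n, 4) · 5^{1 − 6} < 1, i.e. C(n, 4) < 5^{6 − 1} = 3125.
Check values of n near the boundary:
  n = 14: C(14, 4) = 1001; 1001 < 3125? YES
  n = 15: C(15, 4) = 1365; 1365 < 3125? YES
  n = 16: C(16, 4) = 1820; 1820 < 3125? YES
  n = 17: C(17, 4) = 2380; 2380 < 3125? YES
  n = 18: C(18, 4) = 3060; 3060 < 3125? YES
  n = 19: C(19, 4) = 3876; 3876 < 3125? NO
The largest n with C(n, 4) < 3125 is n = 18 (where E[X] = 612/625 ≈ 0.97920). Hence R_5(4) > 18, i.e. R_5(4) ≥ 19.

Largest n = 18; hence R_5(4) > 18.


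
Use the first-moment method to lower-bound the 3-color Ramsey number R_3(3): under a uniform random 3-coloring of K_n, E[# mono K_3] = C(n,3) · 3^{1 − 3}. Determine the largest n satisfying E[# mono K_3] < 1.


We need C(n, 3) · 3^{1 − 3} < 1, i.e. C(n, 3) < 3^{3 − 1} = 9.
Check values of n near the boundary:
  n = 3: C(3, 3) = 1; 1 < 9? YES
  n = 4: C(4, 3) = 4; 4 < 9? YES
  n = 5: C(5, 3) = 10; 10 < 9? NO
The largest n with C(n, 3) < 9 is n = 4 (where E[X] = 4/9 ≈ 0.4444444). Hence R_3(3) > 4, i.e. R_3(3) ≥ 5.

Largest n = 4; hence R_3(3) > 4.


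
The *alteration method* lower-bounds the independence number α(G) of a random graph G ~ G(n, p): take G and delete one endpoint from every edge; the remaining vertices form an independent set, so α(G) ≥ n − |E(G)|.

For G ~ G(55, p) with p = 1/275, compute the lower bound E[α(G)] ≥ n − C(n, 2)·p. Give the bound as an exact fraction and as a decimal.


E[|E(G)|] = C(55, 2)·p = 1485 · (1/275) = 27/5.
E[α(G)] ≥ n − E[|E(G)|] = 55 − 27/5 = 248/5.
Numerically: ≈ 49.60000.
(This is only a lower bound; the true E[α(G)] may be larger.)

E[α(G)] ≥ 248/5 ≈ 49.60000.


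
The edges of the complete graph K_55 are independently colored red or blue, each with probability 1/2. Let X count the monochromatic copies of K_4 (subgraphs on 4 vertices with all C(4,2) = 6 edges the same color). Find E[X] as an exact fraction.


Let X = Σ_S X_S over the C(55, 4) = 341055 subsets S of size 4, where X_S = 1 if the K_4 on S is monochromatic.
For a fixed S, the K_4 on S has C(4, 2) = 6 edges. P[all 6 edges red] = (1/2)^6, and likewise for blue, so P[monochromatic] = 2·(1/2)^6 = 2^{1 − 6} = 1/32.
By linearity: E[X] = C(55, 4) · 2^{1 − 6} = 341055 · 1/32 = 341055/32.
Numerically: E[X] ≈ 10657.9688.

E[X] = C(55,4)·2^(1−C(4,2)) = 341055/32 ≈ 10657.9688.


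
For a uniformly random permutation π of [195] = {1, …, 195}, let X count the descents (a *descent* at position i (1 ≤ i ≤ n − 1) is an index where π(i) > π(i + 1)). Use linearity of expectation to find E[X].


Write X = Σ X_I over i = 1, …, 194, with X_I the indicator of one descent.
There are 194 indicators.
For each fixed i, the pair (π(i), π(i+1)) is a uniformly random ordered pair of distinct values from {1, …, 195}; by symmetry P[π(i) > π(i+1)] = 1/2.
By linearity: E[X] = 194 · (1/2) = (195 − 1) · (1/2) = 97 ≈ 97.000.

E[X] = 97 = 97.000.


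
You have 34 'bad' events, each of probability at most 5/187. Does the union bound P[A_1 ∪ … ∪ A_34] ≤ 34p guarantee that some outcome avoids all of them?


Union bound: P[∪_{i=1}^{34} A_i] ≤ Σ_i P[A_i] ≤ 34·p = 34·(5/187) = 10/11.
Numerically: 10/11 ≈ 0.909091.
Is 10/11 < 1? YES.
Since P[∪ A_i] ≤ 10/11 < 1, the complement has P[∩ A_i^c] ≥ 1 − 10/11 = 1/11 > 0, so some outcome avoids every A_i.

34·p = 10/11 ≈ 0.909091; existence CERTIFIED by the union bound.


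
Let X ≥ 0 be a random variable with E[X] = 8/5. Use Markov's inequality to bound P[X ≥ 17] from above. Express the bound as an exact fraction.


μ = E[X] = 8/5, a = 17.
Markov: P[X ≥ 17] ≤ μ/a = (8/5)/17 = 8/85.
Numerically: ≈ 0.094.
(Since a = 17 > μ = 1.600, the bound 8/85 is < 1 and informative.)

P[X ≥ 17] ≤ 8/85 ≈ 0.094.


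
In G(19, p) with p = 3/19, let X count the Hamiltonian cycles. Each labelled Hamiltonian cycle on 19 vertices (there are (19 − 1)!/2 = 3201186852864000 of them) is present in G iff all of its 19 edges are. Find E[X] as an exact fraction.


K_19 has (19 − 1)!/2 = 3201186852864000 labelled Hamiltonian cycles.
For each such Hamiltonian cycle H, let X_H = 1 if all 19 edges of H are present in G. Then P[X_H = 1] = p^{19} = (3/19)^{19} = 1162261467/1978419655660313589123979.
Summing the indicators: E[X] = Σ_H E[X_H] = 3201186852864000 · p^{19} = 3201186852864000 · 1162261467/1978419655660313589123979 = 3720616127750825791488000/1978419655660313589123979.
Numerically: E[X] ≈ 1.8806.

E[X] = 3201186852864000 · (3/19)^{19} = 3720616127750825791488000/1978419655660313589123979 ≈ 1.8806.


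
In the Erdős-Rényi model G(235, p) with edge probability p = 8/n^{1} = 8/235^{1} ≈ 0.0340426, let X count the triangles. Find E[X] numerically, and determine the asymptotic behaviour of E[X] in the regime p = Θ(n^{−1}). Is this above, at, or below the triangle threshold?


Number of potential triangles: C(235, 3) = 2135445.
Each occurs with probability p³ ≈ (0.0340426)³ ≈ 3.94517592e-05.
By linearity: E[X] = C(235, 3)·p³ ≈ 2135445 · 3.94517592e-05 ≈ 84.247062.
Here α = 1, so p = 8/n is exactly at the triangle threshold p ~ 1/n. Asymptotically E[X] → c³/6 = 8³/6 = 256/3 ≈ 85.333333, a bounded constant. In this regime the triangle count is asymptotically Poisson(c³/6).

E[X] ≈ 84.247062; in regime p = Θ(1/n^{1}) E[X] stays bounded (at the triangle threshold p ~ 1/n).


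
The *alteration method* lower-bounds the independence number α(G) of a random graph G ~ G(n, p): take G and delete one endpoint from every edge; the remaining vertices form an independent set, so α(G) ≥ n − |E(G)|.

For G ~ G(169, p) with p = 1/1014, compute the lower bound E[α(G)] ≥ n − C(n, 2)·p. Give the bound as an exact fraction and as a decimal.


E[|E(G)|] = C(169, 2)·p = 14196 · (1/1014) = 14.
E[α(G)] ≥ n − E[|E(G)|] = 169 − 14 = 155.
Numerically: ≈ 155.000.
(This is only a lower bound; the true E[α(G)] may be larger.)

E[α(G)] ≥ 155 ≈ 155.000.


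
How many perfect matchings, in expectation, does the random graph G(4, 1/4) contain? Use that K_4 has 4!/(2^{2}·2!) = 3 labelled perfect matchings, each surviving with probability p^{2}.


K_4 has 4!/(2^{2}·2!) = 3 labelled perfect matchings.
For each such perfect matching H, let X_H = 1 if all 2 edges of H are present in G. Then P[X_H = 1] = p^{2} = (1/4)^{2} = 1/16.
By linearity: E[X] = Σ_H E[X_H] = 3 · p^{2} = 3 · 1/16 = 3/16.
Numerically: E[X] ≈ 0.1875.

E[X] = 3 · (1/4)^{2} = 3/16 ≈ 0.1875.


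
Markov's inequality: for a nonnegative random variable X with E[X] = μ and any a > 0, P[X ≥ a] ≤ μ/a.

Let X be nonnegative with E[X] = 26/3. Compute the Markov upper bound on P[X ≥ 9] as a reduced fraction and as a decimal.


μ = E[X] = 26/3, a = 9.
Markov: P[X ≥ 9] ≤ μ/a = (26/3)/9 = 26/27.
Numerically: ≈ 0.96296.
(Since a = 9 > μ = 8.66667, the bound 26/27 is < 1 and informative.)

P[X ≥ 9] ≤ 26/27 ≈ 0.96296.


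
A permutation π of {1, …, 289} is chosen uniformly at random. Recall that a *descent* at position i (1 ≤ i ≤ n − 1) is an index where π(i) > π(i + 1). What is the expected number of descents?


Write X = Σ X_I over i = 1, …, 288, with X_I the indicator of one descent.
There are 288 indicators.
For each fixed i, the pair (π(i), π(i+1)) is a uniformly random ordered pair of distinct values from {1, …, 289}; by symmetry P[π(i) > π(i+1)] = 1/2.
By linearity: E[X] = 288 · (1/2) = (289 − 1) · (1/2) = 144 ≈ 144.0000.

E[X] = 144 = 144.0000.


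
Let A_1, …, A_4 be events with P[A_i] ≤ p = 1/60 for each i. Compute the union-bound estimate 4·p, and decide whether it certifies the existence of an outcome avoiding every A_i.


Union bound: P[∪_{i=1}^{4} A_i] ≤ Σ_i P[A_i] ≤ 4·p = 4·(1/60) = 1/15.
Numerically: 1/15 ≈ 0.0667.
Is 1/15 < 1? YES.
Since P[∪ A_i] ≤ 1/15 < 1, the complement has P[∩ A_i^c] ≥ 1 − 1/15 = 14/15 > 0, so some outcome avoids every A_i.

4·p = 1/15 ≈ 0.0667; existence CERTIFIED by the union bound.


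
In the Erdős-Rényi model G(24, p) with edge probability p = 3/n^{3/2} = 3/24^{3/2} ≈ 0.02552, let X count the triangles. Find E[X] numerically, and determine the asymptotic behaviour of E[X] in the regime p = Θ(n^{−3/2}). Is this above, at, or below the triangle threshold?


Number of potential triangles: C(24, 3) = 2024.
Each occurs with probability p³ ≈ (0.02552)³ ≈ 1.661167e-05.
By linearity: E[X] = C(24, 3)·p³ ≈ 2024 · 1.661167e-05 ≈ 0.0336.
Since α = 3/2 > 1, p = c/n^{3/2} = o(1/n) is below the triangle threshold p ~ 1/n. Asymptotically E[X] ~ (c³/6)·n^{3(1−α)} = (3³/6)·n^{-1.5} → 0, so by Markov's inequality G has no triangles w.h.p.

E[X] ≈ 0.0336; in regime p = Θ(1/n^{3/2}) E[X] tends to 0 (below the triangle threshold p ~ 1/n).


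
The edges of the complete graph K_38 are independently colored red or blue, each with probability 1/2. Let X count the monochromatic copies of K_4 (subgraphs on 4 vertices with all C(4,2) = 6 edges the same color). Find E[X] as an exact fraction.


Let X = Σ_S X_S over the C(38, 4) = 73815 subsets S of size 4, where X_S = 1 if the K_4 on S is monochromatic.
For a fixed S, the K_4 on S has C(4, 2) = 6 edges. P[all 6 edges red] = (1/2)^6, and likewise for blue, so P[monochromatic] = 2·(1/2)^6 = 2^{1 − 6} = 1/32.
By linearity of expectation: E[X] = C(38, 4) · 2^{1 − 6} = 73815 · 1/32 = 73815/32.
Numerically: E[X] ≈ 2306.718750.

E[X] = C(38,4)·2^(1−C(4,2)) = 73815/32 ≈ 2306.718750.


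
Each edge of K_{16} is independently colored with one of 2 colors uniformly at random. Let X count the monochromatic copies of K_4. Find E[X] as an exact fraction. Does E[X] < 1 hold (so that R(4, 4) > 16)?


E[X] = C(16, 4) · 2^{1 − 6} = 1820 · 2^{−5} = 1820/32.
As a reduced fraction: E[X] = 455/8 ≈ 56.8750000.
Is E[X] < 1? NO.
Since E[X] ≥ 1, the first-moment bound is inconclusive at n = 16; it does NOT by itself certify R(4, 4) > 16.

E[X] = 455/8 ≈ 56.8750000; E[X] ≥ 1; first-moment method inconclusive here.


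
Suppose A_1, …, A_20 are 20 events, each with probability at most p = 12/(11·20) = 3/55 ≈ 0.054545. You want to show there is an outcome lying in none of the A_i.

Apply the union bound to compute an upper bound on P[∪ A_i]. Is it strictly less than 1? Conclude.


Union bound: P[∪_{i=1}^{20} A_i] ≤ Σ_i P[A_i] ≤ 20·p = 20·(3/55) = 12/11.
Numerically: 12/11 ≈ 1.090909.
Is 12/11 < 1? NO.
Since the bound 12/11 is ≥ 1, the union bound is uninformative here; it does NOT by itself certify existence.

20·p = 12/11 ≈ 1.090909; existence NOT certified by the union bound.


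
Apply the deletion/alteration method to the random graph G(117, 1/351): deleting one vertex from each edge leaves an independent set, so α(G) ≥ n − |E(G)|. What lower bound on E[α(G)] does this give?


E[|E(G)|] = C(117, 2)·p = 6786 · (1/351) = 58/3.
E[α(G)] ≥ n − E[|E(G)|] = 117 − 58/3 = 293/3.
Numerically: ≈ 97.6667.
(This is only a lower bound; the true E[α(G)] may be larger.)

E[α(G)] ≥ 293/3 ≈ 97.6667.


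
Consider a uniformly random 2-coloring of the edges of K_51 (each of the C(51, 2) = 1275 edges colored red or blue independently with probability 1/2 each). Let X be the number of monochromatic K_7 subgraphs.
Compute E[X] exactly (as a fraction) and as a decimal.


Let X = Σ_S X_S over the C(51, 7) = 115775100 subsets S of size 7, where X_S = 1 if the K_7 on S is monochromatic.
For a fixed S, the K_7 on S has C(7, 2) = 21 edges. P[all 21 edges red] = (1/2)^21, and likewise for blue, so P[monochromatic] = 2·(1/2)^21 = 2^{1 − 21} = 1/1048576.
By linearity: E[X] = C(51, 7) · 2^{1 − 21} = 115775100 · 1/1048576 = 28943775/262144.
Numerically: E[X] ≈ 110.411739.

E[X] = C(51,7)·2^(1−C(7,2)) = 28943775/262144 ≈ 110.411739.


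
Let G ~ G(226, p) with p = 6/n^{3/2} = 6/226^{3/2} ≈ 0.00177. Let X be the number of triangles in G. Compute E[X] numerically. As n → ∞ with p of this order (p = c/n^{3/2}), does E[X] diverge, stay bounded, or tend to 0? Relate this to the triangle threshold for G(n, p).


Number of potential triangles: C(226, 3) = 1898400.
Each occurs with probability p³ ≈ (0.00177)³ ≈ 5.50764e-09.
By linearity: E[X] = C(226, 3)·p³ ≈ 1898400 · 5.50764e-09 ≈ 0.010.
Since α = 3/2 > 1, p = c/n^{3/2} = o(1/n) is below the triangle threshold p ~ 1/n. Asymptotically E[X] ~ (c³/6)·n^{3(1−α)} = (6³/6)·n^{-1.5} → 0, so by Markov's inequality G has no triangles w.h.p.

E[X] ≈ 0.010; in regime p = Θ(1/n^{3/2}) E[X] tends to 0 (below the triangle threshold p ~ 1/n).


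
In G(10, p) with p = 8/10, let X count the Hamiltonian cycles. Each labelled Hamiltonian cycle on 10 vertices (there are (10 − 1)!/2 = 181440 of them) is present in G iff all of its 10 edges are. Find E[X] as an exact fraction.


K_10 has (10 − 1)!/2 = 181440 labelled Hamiltonian cycles.
For each such Hamiltonian cycle H, let X_H = 1 if all 10 edges of H are present in G. Then P[X_H = 1] = p^{10} = (4/5)^{10} = 1048576/9765625.
By linearity of expectation: E[X] = Σ_H E[X_H] = 181440 · p^{10} = 181440 · 1048576/9765625 = 38050725888/1953125.
Numerically: E[X] ≈ 1.95e+04.

E[X] = 181440 · (4/5)^{10} = 38050725888/1953125 ≈ 1.95e+04.
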